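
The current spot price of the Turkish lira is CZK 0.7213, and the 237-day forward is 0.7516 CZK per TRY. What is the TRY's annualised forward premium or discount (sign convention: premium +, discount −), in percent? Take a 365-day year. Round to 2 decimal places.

T = 237/365 years.
TRY trades forward at +4.20075% vs spot over the period.
Per annum: 0.0420075 / (237/365) = 0.064695 = 6.47%.

+6.47%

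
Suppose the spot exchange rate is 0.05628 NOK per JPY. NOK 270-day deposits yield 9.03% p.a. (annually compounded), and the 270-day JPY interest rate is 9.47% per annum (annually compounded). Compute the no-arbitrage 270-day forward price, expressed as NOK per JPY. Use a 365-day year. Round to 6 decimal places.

T = 270/365 years.
NOK growth factor: (1 + 0.0903)^(270/365) = 1.0660406.
Growth of 1 JPY over T: (1 + 0.0947)^(270/365) = 1.0692213.
Forward (NOK per JPY) = 0.05628 × 1.0660406 / 1.0692213 = 0.05611258.

0.056113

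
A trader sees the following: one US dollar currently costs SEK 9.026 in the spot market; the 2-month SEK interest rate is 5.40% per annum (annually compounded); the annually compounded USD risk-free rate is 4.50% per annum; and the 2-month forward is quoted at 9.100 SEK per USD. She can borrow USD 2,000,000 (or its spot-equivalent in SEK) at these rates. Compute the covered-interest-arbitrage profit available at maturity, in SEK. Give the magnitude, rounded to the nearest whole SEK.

SEK 123,080

T = 2/12 years.
Invest the USD and cover forward: 2,000,000 × 1.007363123 × 9.100 = SEK 18,334,008.84.
Convert at spot and invest in SEK: 2,000,000 × 9.026 × 1.008803937 = SEK 18,210,928.67.
The quoted forward overvalues USD, so borrow SEK, buy USD at spot, deposit the USD at 4.50%, and sell the proceeds forward at 9.100.
The gap between the two covered legs is SEK 123,080.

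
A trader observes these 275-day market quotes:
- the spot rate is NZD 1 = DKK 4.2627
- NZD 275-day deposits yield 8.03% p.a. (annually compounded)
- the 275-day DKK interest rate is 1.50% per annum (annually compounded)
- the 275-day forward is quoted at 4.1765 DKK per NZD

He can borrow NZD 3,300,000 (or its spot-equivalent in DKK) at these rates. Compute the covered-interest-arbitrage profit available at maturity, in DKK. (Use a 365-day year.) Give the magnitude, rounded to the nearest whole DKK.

DKK 382,704

T = 275/365 years.
Route A — deposit NZD, sell forward: 3,300,000 × 1.0599201781 × 4.1765 = DKK 14,608,296.86.
Route B — convert at spot, deposit DKK: 3,300,000 × 4.2627 × 1.0112805992 = DKK 14,225,593.17.
The quoted forward overvalues NZD, so borrow DKK, buy NZD at spot, deposit the NZD at 8.03%, and sell the proceeds forward at 4.1765.
The gap between the two covered legs is DKK 382,704.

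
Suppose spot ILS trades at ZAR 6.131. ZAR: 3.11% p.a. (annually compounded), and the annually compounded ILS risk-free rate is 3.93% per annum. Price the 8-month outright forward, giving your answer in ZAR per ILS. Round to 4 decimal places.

T = 8/12 years.
Growth of 1 ZAR over T: (1 + 0.0311)^(8/12) = 1.0206273.
ILS accumulates by (1 + 0.0393)^(8/12) = 1.0260313.
Forward (ZAR per ILS) = 6.131 × 1.0206273 / 1.0260313 = 6.098709.

6.0987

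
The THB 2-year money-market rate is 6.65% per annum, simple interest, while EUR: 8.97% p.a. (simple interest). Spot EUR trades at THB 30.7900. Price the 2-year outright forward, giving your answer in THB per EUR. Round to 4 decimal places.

T = 2 years.
THB accumulates by 1 + 0.0665×2 = 1.133000.
Growth of 1 EUR over T: 1 + 0.0897×2 = 1.179400.
CIP: F = S · (grow THB)/(grow EUR) = 30.79 × 1.133000/1.179400 = 29.578659 THB per EUR.

29.5787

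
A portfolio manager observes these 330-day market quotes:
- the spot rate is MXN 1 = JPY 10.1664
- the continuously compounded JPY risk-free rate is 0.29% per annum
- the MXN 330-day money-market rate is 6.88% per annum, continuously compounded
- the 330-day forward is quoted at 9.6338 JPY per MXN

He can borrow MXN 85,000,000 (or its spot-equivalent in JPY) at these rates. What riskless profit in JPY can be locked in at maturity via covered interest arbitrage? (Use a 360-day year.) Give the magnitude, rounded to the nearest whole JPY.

JPY 5,735,627

T = 330/360 years.
Keep in MXN, deliver into the forward: 85,000,000·1.06509784339·9.6338 = JPY 872,179,866.31.
Swap to JPY now, deposit: 85,000,000·10.1664·1.00266186983 = JPY 866,444,238.84.
The quoted forward overvalues MXN, so borrow JPY, buy MXN at spot, deposit the MXN at 6.88%, and sell the proceeds forward at 9.6338.
The gap between the two covered legs is JPY 5,735,627.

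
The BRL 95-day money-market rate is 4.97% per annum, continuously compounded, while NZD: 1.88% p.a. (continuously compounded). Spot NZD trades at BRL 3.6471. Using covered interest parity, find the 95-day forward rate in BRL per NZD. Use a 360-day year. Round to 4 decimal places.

T = 95/360 years.
BRL growth factor: e^(0.0497×95/360) = 1.0132017.
NZD accumulates by e^(0.0188×95/360) = 1.0049734.
CIP: F = S · (grow BRL)/(grow NZD) = 3.6471 × 1.0132017/1.0049734 = 3.676961 BRL per NZD.

3.6770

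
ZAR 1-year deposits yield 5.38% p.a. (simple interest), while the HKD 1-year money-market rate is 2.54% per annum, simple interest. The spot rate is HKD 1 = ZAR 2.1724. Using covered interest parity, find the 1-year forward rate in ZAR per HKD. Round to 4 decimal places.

2.2326

T = 1 year.
ZAR accumulates by 1 + 0.0538×1 = 1.053800.
Growth of 1 HKD over T: 1 + 0.0254×1 = 1.025400.
Forward (ZAR per HKD) = 2.1724 × 1.053800 / 1.025400 = 2.232568.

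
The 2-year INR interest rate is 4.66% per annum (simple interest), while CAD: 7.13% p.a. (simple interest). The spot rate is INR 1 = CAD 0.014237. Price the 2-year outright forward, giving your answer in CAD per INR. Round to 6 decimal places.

T = 2 years.
CAD growth factor: 1 + 0.0713×2 = 1.142600.
INR accumulates by 1 + 0.0466×2 = 1.093200.
CIP: F = S · (grow CAD)/(grow INR) = 0.014237 × 1.142600/1.093200 = 0.01488035 CAD per INR.

0.014880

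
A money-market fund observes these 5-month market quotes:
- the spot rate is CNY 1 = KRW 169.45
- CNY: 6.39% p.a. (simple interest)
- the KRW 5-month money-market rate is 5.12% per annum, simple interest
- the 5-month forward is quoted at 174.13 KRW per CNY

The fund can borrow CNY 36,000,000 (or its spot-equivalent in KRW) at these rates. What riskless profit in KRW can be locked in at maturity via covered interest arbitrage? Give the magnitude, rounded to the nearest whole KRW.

T = 5/12 years.
Invest the CNY and cover forward: 36,000,000 × 1.026625 × 174.13 = KRW 6,435,583,605.00.
Convert at spot and invest in KRW: 36,000,000 × 169.45 × 1.021333333333 = KRW 6,230,337,600.00.
The quoted forward overvalues CNY, so borrow KRW, buy CNY at spot, deposit the CNY at 6.39%, and sell the proceeds forward at 174.13.
Profit = 6,435,583,605.00 − 6,230,337,600.00 = KRW 205,246,005.

KRW 205,246,005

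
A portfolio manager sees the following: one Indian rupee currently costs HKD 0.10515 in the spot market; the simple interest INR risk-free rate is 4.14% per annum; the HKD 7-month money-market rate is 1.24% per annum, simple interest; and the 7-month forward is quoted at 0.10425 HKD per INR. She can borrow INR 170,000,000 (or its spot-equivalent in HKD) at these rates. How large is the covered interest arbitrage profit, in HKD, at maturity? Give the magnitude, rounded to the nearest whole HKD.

T = 7/12 years.
Invest the INR and cover forward: 170,000,000 × 1.024150 × 0.10425 = HKD 18,150,498.38.
Convert at spot and invest in HKD: 170,000,000 × 0.10515 × 1.0072333333 = HKD 18,004,799.45.
The quoted forward overvalues INR, so borrow HKD, buy INR at spot, deposit the INR at 4.14%, and sell the proceeds forward at 0.10425.
The gap between the two covered legs is HKD 145,699.

HKD 145,699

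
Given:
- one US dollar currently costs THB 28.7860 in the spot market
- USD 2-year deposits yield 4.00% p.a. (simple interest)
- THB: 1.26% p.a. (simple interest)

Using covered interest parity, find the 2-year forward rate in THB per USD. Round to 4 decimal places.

27.3254

T = 2 years.
THB growth factor: 1 + 0.0126×2 = 1.025200.
USD accumulates by 1 + 0.0400×2 = 1.080000.
CIP: F = S · (grow THB)/(grow USD) = 28.786 × 1.025200/1.080000 = 27.325377 THB per USD.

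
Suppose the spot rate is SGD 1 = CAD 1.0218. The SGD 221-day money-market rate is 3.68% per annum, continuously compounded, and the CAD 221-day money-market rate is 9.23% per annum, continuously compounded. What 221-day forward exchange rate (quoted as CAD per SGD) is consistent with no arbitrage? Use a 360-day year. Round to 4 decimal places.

T = 221/360 years.
CAD accumulates by e^(0.0923×221/360) = 1.058298.
Growth of 1 SGD over T: e^(0.0368×221/360) = 1.0228482.
CIP: F = S · (grow CAD)/(grow SGD) = 1.0218 × 1.058298/1.0228482 = 1.057213 CAD per SGD.

1.0572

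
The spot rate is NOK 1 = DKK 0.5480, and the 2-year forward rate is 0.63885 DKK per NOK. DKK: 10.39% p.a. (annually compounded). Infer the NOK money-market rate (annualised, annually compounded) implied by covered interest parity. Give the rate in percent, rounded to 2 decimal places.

T = 2 years.
By CIP, F/S equals the DKK-to-NOK growth ratio: 0.63885/0.548 = 1.1657847.
DKK growth factor: (1 + 0.1039)^2 = 1.2185952.
Hence g_NOK = 1.0453004.
Annualise: 1.0453004^(1/2) − 1 = 0.022399 = 2.24%.

2.24%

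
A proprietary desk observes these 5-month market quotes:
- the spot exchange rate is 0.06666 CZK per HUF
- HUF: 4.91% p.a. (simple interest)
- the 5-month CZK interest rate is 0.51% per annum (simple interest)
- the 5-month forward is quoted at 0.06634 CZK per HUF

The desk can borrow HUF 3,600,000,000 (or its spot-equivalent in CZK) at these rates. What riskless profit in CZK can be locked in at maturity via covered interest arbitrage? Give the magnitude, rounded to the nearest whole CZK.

T = 5/12 years.
Route A — deposit HUF, sell forward: 3,600,000,000 × 1.02045833333 × 0.06634 = CZK 243,709,941.00.
Route B — convert at spot, deposit CZK: 3,600,000,000 × 0.06666 × 1.002125 = CZK 240,485,949.00.
The quoted forward overvalues HUF, so borrow CZK, buy HUF at spot, deposit the HUF at 4.91%, and sell the proceeds forward at 0.06634.
The gap between the two covered legs is CZK 3,223,992.

CZK 3,223,992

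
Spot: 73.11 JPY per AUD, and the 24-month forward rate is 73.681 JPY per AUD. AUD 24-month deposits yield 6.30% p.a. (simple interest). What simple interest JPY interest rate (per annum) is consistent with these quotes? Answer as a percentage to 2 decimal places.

T = 2 years.
By CIP, F/S equals the JPY-to-AUD growth ratio: 73.681/73.11 = 1.0078101.
AUD growth factor: 1 + 0.0630×2 = 1.126000.
That pins the JPY growth at 1.1347942.
r = (1.1347942 − 1)/2 = 0.067397 → 6.74%.

6.74%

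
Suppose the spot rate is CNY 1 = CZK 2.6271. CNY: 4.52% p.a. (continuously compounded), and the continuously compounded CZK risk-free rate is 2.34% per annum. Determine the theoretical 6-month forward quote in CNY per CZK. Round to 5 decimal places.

T = 6/12 years.
CZK growth factor: e^(0.0234×6/12) = 1.0117687.
CNY growth factor: e^(0.0452×6/12) = 1.0228573.
So F = 2.6271 × 1.0117687 / 1.0228573 = 2.598620 (CZK/CNY).
Invert for CNY per CZK: 1 / 2.598620 = 0.38482.

0.38482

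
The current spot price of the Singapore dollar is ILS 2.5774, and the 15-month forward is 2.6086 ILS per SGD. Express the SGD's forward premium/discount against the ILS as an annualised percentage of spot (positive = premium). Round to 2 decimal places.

+0.97%

T = 15/12 years.
Period premium: (2.6086 − 2.5774)/2.5774 = 0.0121052.
Annualise by dividing by T: 0.0121052 / (15/12) = 0.009684 → 0.97%.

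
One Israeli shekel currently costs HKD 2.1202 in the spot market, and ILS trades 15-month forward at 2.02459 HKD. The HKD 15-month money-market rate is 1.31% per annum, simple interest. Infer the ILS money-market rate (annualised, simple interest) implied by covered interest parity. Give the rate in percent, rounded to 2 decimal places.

5.15%

T = 15/12 years.
CIP gives F = S · g_HKD/g_ILS, so g_HKD/g_ILS = 2.02459/2.1202 = 0.9549052.
The HKD side grows by 1 + 0.0131×15/12 = 1.016375.
So the ILS growth factor = 1.0643727.
(1.0643727 − 1)/T = 0.051498, i.e. 5.15%.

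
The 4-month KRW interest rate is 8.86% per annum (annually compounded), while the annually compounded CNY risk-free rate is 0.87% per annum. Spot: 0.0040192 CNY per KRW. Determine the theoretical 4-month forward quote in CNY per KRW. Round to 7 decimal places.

T = 4/12 years.
CNY growth factor: (1 + 0.0087)^(4/12) = 1.0028916.
Growth of 1 KRW over T: (1 + 0.0886)^(4/12) = 1.0287017.
So F = 0.0040192 × 1.0028916 / 1.0287017 = 0.003918358 (CNY/KRW).

0.0039184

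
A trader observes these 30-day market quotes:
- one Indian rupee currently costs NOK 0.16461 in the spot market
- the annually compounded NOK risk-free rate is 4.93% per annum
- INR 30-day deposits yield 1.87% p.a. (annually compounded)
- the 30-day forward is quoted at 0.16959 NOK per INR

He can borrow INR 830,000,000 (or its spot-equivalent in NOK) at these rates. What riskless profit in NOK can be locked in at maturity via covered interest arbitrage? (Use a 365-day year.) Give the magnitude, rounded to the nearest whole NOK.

NOK 3,806,438

T = 30/365 years.
Keep in INR, deliver into the forward: 830,000,000·1.0015239522·0.16959 = NOK 140,974,211.05.
Swap to NOK now, deposit: 830,000,000·0.16461·1.00396317036 = NOK 137,167,773.30.
The quoted forward overvalues INR, so borrow NOK, buy INR at spot, deposit the INR at 1.87%, and sell the proceeds forward at 0.16959.
The gap between the two covered legs is NOK 3,806,438.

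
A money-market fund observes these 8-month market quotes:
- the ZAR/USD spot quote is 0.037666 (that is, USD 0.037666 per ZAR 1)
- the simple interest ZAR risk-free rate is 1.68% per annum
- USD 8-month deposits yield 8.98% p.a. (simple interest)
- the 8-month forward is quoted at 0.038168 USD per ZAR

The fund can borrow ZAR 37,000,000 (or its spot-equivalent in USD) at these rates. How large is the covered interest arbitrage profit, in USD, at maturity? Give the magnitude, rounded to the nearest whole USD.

T = 8/12 years.
Keep in ZAR, deliver into the forward: 37,000,000·1.011200·0.038168 = USD 1,428,032.82.
Swap to USD now, deposit: 37,000,000·0.037666·1.059866667 = USD 1,477,074.70.
The quoted forward undervalues ZAR, so borrow ZAR, convert to USD at spot, deposit the USD at 8.98%, and buy ZAR forward at 0.038168 to cover the loan.
Arbitrage profit = |1,428,032.82 − 1,477,074.70| = USD 49,042.

USD 49,042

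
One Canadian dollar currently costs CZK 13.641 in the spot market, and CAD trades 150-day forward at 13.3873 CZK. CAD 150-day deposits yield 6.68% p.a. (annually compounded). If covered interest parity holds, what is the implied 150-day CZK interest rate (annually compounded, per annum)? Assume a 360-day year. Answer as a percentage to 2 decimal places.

1.98%

T = 150/360 years.
F/S = 13.3873/13.641 = 0.9814017 = (growth of CZK) / (growth of CAD).
CAD growth factor: (1 + 0.0668)^(150/360) = 1.0273094.
Hence g_CZK = 1.0082032.
Annualise: 1.0082032^(360/150) − 1 = 0.019801 = 1.98%.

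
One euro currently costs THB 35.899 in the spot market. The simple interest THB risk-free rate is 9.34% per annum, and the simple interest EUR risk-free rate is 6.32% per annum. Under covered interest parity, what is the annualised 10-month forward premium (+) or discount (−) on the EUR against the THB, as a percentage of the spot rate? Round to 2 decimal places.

T = 10/12 years.
CIP forward (THB per EUR) = 35.899 × 1.0778333/1.0526667 = 36.757254.
Annualised premium = (F − S)/S × (1/T) = (36.757254 − 35.899)/35.899 ÷ (10/12) = 2.87%.

+2.87%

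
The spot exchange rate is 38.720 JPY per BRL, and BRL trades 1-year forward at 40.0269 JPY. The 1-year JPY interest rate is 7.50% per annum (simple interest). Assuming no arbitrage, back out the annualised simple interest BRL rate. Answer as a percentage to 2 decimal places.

3.99%

T = 1 year.
F/S = 40.0269/38.72 = 1.0337526 = (growth of JPY) / (growth of BRL).
The JPY side grows by 1 + 0.0750×1 = 1.075000.
So the BRL growth factor = 1.0399006.
(1.0399006 − 1)/T = 0.039901, i.e. 3.99%.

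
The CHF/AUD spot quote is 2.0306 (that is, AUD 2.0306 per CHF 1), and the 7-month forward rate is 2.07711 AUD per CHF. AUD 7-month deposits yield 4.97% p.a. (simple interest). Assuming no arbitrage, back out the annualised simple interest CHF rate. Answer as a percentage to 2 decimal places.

T = 7/12 years.
CIP gives F = S · g_AUD/g_CHF, so g_AUD/g_CHF = 2.07711/2.0306 = 1.0229046.
AUD growth factor: 1 + 0.0497×7/12 = 1.0289917.
That pins the CHF growth at 1.0059508.
(1.0059508 − 1)/T = 0.010201, i.e. 1.02%.

1.02%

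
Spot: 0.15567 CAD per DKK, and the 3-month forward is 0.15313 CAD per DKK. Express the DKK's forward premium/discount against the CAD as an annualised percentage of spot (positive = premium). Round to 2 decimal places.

T = 3/12 years.
(F − S)/S = (0.15313 − 0.15567)/0.15567 = -0.0163166.
Per annum: -0.0163166 / (3/12) = -0.065266 = -6.53%.

-6.53%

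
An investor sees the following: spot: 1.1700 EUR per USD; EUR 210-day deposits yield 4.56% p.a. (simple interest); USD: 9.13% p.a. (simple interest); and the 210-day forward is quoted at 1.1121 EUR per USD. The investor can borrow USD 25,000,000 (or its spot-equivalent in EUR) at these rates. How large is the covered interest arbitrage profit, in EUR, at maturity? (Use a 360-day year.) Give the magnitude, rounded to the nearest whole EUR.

EUR 744,835

T = 210/360 years.
Route A — deposit USD, sell forward: 25,000,000 × 1.0532583333 × 1.1121 = EUR 29,283,214.81.
Route B — convert at spot, deposit EUR: 25,000,000 × 1.1700 × 1.026600 = EUR 30,028,050.00.
The quoted forward undervalues USD, so borrow USD, convert to EUR at spot, deposit the EUR at 4.56%, and buy USD forward at 1.1121 to cover the loan.
The gap between the two covered legs is EUR 744,835.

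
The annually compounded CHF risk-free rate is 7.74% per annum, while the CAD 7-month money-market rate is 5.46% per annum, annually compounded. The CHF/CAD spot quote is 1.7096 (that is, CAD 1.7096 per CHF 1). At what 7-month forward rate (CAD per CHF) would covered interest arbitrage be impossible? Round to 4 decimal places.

T = 7/12 years.
CAD growth factor: (1 + 0.0546)^(7/12) = 1.0314968.
CHF accumulates by (1 + 0.0774)^(7/12) = 1.0444474.
CIP: F = S · (grow CAD)/(grow CHF) = 1.7096 × 1.0314968/1.0444474 = 1.688402 CAD per CHF.

1.6884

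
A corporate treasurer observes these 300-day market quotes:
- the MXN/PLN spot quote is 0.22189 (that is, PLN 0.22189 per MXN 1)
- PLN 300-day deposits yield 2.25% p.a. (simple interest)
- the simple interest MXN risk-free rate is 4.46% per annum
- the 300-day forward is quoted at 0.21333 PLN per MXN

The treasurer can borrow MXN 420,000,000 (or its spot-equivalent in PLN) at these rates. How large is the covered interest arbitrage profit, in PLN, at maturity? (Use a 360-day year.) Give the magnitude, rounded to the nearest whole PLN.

PLN 2,012,502

T = 300/360 years.
Invest the MXN and cover forward: 420,000,000 × 1.0371666667 × 0.21333 = PLN 92,928,681.30.
Convert at spot and invest in PLN: 420,000,000 × 0.22189 × 1.018750 = PLN 94,941,183.75.
The quoted forward undervalues MXN, so borrow MXN, convert to PLN at spot, deposit the PLN at 2.25%, and buy MXN forward at 0.21333 to cover the loan.
Arbitrage profit = |92,928,681.30 − 94,941,183.75| = PLN 2,012,502.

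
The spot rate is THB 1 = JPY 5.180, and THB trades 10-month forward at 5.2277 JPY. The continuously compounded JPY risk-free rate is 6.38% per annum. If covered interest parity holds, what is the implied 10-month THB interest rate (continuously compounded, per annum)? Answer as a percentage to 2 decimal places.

T = 10/12 years.
By CIP, F/S equals the JPY-to-THB growth ratio: 5.2277/5.18 = 1.0092085.
The JPY side grows by e^(0.0638×10/12) = 1.0546054.
So the THB growth factor = 1.0449827.
Take logs: ln 1.0449827 / (10/12) = 0.052800, so 5.28%.

5.28%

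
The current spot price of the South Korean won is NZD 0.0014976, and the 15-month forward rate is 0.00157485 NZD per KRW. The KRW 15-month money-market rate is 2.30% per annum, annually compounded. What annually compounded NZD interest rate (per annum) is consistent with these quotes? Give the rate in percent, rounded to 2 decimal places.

6.50%

T = 15/12 years.
CIP gives F = S · g_NZD/g_KRW, so g_NZD/g_KRW = 0.00157485/0.0014976 = 1.0515825.
KRW growth factor: (1 + 0.0230)^(15/12) = 1.0288322.
That pins the NZD growth at 1.0819019.
Annualise: 1.0819019^(12/15) − 1 = 0.065002 = 6.50%.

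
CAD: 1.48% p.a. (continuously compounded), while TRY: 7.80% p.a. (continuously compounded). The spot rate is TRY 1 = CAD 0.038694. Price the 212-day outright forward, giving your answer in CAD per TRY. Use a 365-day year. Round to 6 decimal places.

T = 212/365 years.
CAD growth factor: e^(0.0148×212/365) = 1.0086332.
TRY accumulates by e^(0.0780×212/365) = 1.046346.
CIP: F = S · (grow CAD)/(grow TRY) = 0.038694 × 1.0086332/1.046346 = 0.03729938 CAD per TRY.

0.037299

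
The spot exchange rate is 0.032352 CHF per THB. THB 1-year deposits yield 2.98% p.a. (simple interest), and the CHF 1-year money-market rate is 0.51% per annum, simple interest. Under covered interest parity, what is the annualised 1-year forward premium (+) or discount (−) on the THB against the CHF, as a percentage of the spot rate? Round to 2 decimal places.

-2.40%

T = 1 year.
No-arbitrage forward: 0.032352 × 1.005100 / 1.029800 = 0.031576030 CHF/THB.
Annualised premium = (F − S)/S × (1/T) = (0.031576030 − 0.032352)/0.032352 ÷ 1 = -2.40%.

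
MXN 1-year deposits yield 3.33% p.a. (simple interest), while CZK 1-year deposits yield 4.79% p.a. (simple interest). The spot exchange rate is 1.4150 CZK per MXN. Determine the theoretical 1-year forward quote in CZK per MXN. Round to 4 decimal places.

1.4350

T = 1 year.
CZK accumulates by 1 + 0.0479×1 = 1.047900.
MXN growth factor: 1 + 0.0333×1 = 1.033300.
Forward (CZK per MXN) = 1.415 × 1.047900 / 1.033300 = 1.434993.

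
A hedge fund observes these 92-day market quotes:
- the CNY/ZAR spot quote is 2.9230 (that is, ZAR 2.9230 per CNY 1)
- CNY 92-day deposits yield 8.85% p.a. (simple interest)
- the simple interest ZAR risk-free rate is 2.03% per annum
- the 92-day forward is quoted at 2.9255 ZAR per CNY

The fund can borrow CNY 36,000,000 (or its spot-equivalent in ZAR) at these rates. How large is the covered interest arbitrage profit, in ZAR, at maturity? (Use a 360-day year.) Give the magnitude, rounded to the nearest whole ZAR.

T = 92/360 years.
Keep in CNY, deliver into the forward: 36,000,000·1.02261666667·2.9255 = ZAR 107,699,942.10.
Swap to ZAR now, deposit: 36,000,000·2.9230·1.00518777778 = ZAR 105,773,899.48.
The quoted forward overvalues CNY, so borrow ZAR, buy CNY at spot, deposit the CNY at 8.85%, and sell the proceeds forward at 2.9255.
The gap between the two covered legs is ZAR 1,926,043.

ZAR 1,926,043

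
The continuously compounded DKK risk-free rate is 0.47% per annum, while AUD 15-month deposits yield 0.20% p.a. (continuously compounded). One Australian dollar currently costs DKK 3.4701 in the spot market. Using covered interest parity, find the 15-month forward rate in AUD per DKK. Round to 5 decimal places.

T = 15/12 years.
DKK accumulates by e^(0.0047×15/12) = 1.0058923.
AUD accumulates by e^(0.0020×15/12) = 1.0025031.
Forward (DKK per AUD) = 3.4701 × 1.0058923 / 1.0025031 = 3.481831.
Quoted the other way: 1/3.481831 = 0.28721 AUD per DKK.

0.28721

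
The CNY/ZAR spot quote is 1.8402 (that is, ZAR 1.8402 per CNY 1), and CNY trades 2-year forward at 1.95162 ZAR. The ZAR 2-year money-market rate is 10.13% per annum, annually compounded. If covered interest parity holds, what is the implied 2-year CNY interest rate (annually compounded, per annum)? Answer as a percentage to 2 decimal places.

T = 2 years.
F/S = 1.95162/1.8402 = 1.0605478 = (growth of ZAR) / (growth of CNY).
ZAR growth factor: (1 + 0.1013)^2 = 1.2128617.
That pins the CNY growth at 1.1436181.
r = 1.1436181^(1/2) − 1 = 0.069401 → 6.94%.

6.94%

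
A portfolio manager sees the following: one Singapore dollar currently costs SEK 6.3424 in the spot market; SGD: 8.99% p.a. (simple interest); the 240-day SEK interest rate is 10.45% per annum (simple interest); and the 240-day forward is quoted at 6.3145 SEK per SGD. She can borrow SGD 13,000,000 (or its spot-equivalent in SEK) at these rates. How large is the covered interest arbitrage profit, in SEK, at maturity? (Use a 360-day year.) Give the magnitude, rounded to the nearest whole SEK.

SEK 1,186,963

T = 240/360 years.
Invest the SGD and cover forward: 13,000,000 × 1.0599333333 × 6.3145 = SEK 87,008,337.43.
Convert at spot and invest in SEK: 13,000,000 × 6.3424 × 1.0696666667 = SEK 88,195,300.27.
The quoted forward undervalues SGD, so borrow SGD, convert to SEK at spot, deposit the SEK at 10.45%, and buy SGD forward at 6.3145 to cover the loan.
The gap between the two covered legs is SEK 1,186,963.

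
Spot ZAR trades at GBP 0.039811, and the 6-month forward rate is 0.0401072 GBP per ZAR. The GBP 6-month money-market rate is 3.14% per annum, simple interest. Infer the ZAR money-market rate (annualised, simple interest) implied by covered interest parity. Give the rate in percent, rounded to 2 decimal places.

1.64%

T = 6/12 years.
By CIP, F/S equals the GBP-to-ZAR growth ratio: 0.0401072/0.039811 = 1.0074402.
GBP growth factor: 1 + 0.0314×6/12 = 1.015700.
So the ZAR growth factor = 1.0081988.
r = (1.0081988 − 1)/(6/12) = 0.016398 → 1.64%.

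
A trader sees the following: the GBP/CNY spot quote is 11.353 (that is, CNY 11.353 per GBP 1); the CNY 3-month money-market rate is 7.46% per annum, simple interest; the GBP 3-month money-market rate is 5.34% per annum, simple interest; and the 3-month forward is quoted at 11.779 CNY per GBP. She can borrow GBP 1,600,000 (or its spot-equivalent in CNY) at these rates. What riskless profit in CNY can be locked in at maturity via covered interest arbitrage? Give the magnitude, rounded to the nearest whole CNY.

T = 3/12 years.
Keep in GBP, deliver into the forward: 1,600,000·1.013350·11.779 = CNY 19,097,999.44.
Swap to CNY now, deposit: 1,600,000·11.353·1.018650 = CNY 18,503,573.52.
The quoted forward overvalues GBP, so borrow CNY, buy GBP at spot, deposit the GBP at 5.34%, and sell the proceeds forward at 11.779.
Profit = 19,097,999.44 − 18,503,573.52 = CNY 594,426.

CNY 594,426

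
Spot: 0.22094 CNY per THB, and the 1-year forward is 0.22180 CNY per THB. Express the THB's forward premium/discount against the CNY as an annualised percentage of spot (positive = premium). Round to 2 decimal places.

T = 1 year.
(F − S)/S = (0.22180 − 0.22094)/0.22094 = 0.0038925.
Annualise by dividing by T: 0.0038925 / 1 = 0.003893 → 0.39%.

+0.39%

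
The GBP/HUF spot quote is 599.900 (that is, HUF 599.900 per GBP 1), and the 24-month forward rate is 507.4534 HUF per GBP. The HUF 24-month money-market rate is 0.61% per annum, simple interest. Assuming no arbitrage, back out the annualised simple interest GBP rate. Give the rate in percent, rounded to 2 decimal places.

T = 2 years.
CIP gives F = S · g_HUF/g_GBP, so g_HUF/g_GBP = 507.4534/599.9 = 0.8458966.
HUF growth factor: 1 + 0.0061×2 = 1.012200.
Hence g_GBP = 1.1966002.
(1.1966002 − 1)/T = 0.098300, i.e. 9.83%.

9.83%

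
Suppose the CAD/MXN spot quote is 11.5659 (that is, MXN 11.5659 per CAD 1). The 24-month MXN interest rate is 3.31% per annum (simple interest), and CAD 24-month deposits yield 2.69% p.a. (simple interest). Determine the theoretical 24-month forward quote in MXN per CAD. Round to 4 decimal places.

T = 2 years.
MXN accumulates by 1 + 0.0331×2 = 1.066200.
Growth of 1 CAD over T: 1 + 0.0269×2 = 1.053800.
So F = 11.5659 × 1.066200 / 1.053800 = 11.701995 (MXN/CAD).

11.7020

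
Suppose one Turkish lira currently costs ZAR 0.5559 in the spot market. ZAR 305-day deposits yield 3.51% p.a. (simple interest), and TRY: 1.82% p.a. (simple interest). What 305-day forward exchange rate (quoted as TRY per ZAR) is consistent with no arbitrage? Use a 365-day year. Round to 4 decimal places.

1.7742

T = 305/365 years.
Growth of 1 ZAR over T: 1 + 0.0351×305/365 = 1.0293301.
TRY accumulates by 1 + 0.0182×305/365 = 1.0152082.
Forward (ZAR per TRY) = 0.5559 × 1.0293301 / 1.0152082 = 0.5636328.
Invert for TRY per ZAR: 1 / 0.5636328 = 1.7742.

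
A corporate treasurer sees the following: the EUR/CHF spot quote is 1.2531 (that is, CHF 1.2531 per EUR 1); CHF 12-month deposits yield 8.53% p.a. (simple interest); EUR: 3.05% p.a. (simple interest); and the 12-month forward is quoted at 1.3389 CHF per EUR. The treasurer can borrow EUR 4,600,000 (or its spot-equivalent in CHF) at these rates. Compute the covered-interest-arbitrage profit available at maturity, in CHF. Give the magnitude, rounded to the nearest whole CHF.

T = 1 year.
Invest the EUR and cover forward: 4,600,000 × 1.030500 × 1.3389 = CHF 6,346,787.67.
Convert at spot and invest in CHF: 4,600,000 × 1.2531 × 1.085300 = CHF 6,255,951.38.
The quoted forward overvalues EUR, so borrow CHF, buy EUR at spot, deposit the EUR at 3.05%, and sell the proceeds forward at 1.3389.
The gap between the two covered legs is CHF 90,836.

CHF 90,836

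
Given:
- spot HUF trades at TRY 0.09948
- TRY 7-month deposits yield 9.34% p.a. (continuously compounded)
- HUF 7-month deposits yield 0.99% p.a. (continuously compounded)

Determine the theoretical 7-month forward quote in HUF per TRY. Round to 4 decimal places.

T = 7/12 years.
Growth of 1 TRY over T: e^(0.0934×7/12) = 1.0559949.
Growth of 1 HUF over T: e^(0.0099×7/12) = 1.0057917.
Forward (TRY per HUF) = 0.09948 × 1.0559949 / 1.0057917 = 0.1044455.
Quoted the other way: 1/0.1044455 = 9.5744 HUF per TRY.

9.5744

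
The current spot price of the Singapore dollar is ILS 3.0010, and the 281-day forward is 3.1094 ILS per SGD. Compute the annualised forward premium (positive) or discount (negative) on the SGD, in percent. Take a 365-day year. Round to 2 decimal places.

+4.69%

T = 281/365 years.
(F − S)/S = (3.1094 − 3.001)/3.001 = 0.0361213.
Per annum: 0.0361213 / (281/365) = 0.046919 = 4.69%.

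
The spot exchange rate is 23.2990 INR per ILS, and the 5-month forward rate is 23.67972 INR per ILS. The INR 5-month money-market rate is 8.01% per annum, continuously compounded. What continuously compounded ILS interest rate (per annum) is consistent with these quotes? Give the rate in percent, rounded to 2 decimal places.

T = 5/12 years.
F/S = 23.67972/23.299 = 1.0163406 = (growth of INR) / (growth of ILS).
The INR side grows by e^(0.0801×5/12) = 1.0339382.
So the ILS growth factor = 1.0173147.
r = ln(1.0173147)/(5/12) = 0.041200 → 4.12%.

4.12%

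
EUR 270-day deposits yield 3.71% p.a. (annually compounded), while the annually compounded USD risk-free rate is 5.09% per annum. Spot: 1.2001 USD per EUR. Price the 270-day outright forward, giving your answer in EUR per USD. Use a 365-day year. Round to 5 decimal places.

0.82516

T = 270/365 years.
USD accumulates by (1 + 0.0509)^(270/365) = 1.0374078.
EUR accumulates by (1 + 0.0371)^(270/365) = 1.0273134.
So F = 1.2001 × 1.0374078 / 1.0273134 = 1.211892 (USD/EUR).
Quoted the other way: 1/1.211892 = 0.82516 EUR per USD.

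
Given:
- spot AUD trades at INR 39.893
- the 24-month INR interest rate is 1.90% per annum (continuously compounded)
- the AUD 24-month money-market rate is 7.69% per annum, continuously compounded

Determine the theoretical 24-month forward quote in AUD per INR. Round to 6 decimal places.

T = 2 years.
INR growth factor: e^(0.0190×2) = 1.0387312.
AUD accumulates by e^(0.0769×2) = 1.1662576.
So F = 39.893 × 1.0387312 / 1.1662576 = 35.53083 (INR/AUD).
Invert for AUD per INR: 1 / 35.53083 = 0.028145.

0.028145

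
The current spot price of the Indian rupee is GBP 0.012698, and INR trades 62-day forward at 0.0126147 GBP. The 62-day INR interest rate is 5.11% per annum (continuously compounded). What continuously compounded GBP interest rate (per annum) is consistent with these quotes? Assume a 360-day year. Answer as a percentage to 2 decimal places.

1.29%

T = 62/360 years.
CIP gives F = S · g_GBP/g_INR, so g_GBP/g_INR = 0.0126147/0.012698 = 0.9934399.
INR growth factor: e^(0.0511×62/360) = 1.0088394.
That pins the GBP growth at 1.0022213.
r = ln(1.0022213)/(62/360) = 0.012884 → 1.29%.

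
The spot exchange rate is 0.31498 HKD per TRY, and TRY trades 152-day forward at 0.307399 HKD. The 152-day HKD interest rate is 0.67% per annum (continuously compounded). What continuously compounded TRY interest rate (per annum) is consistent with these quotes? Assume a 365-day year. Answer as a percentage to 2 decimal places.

T = 152/365 years.
CIP gives F = S · g_HKD/g_TRY, so g_HKD/g_TRY = 0.307399/0.31498 = 0.9759318.
HKD growth factor: e^(0.0067×152/365) = 1.002794.
Hence g_TRY = 1.0275247.
Take logs: ln 1.0275247 / (152/365) = 0.065202, so 6.52%.

6.52%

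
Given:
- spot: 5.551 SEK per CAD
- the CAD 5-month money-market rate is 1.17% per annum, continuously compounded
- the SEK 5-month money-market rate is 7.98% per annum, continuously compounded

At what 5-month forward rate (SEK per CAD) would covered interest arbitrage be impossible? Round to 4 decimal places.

T = 5/12 years.
SEK growth factor: e^(0.0798×5/12) = 1.033809.
Growth of 1 CAD over T: e^(0.0117×5/12) = 1.0048869.
CIP: F = S · (grow SEK)/(grow CAD) = 5.551 × 1.033809/1.0048869 = 5.710766 SEK per CAD.

5.7108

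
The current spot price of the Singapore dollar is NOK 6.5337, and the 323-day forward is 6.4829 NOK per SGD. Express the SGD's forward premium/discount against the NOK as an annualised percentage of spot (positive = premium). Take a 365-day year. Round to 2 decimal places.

T = 323/365 years.
SGD trades forward at -0.77751% vs spot over the period.
Per annum: -0.0077751 / (323/365) = -0.008786 = -0.88%.

-0.88%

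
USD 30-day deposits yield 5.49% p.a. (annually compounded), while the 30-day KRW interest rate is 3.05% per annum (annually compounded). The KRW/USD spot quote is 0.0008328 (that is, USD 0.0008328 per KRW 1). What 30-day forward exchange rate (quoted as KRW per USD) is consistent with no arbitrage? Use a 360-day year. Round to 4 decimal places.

1198.4291

T = 30/360 years.
Growth of 1 USD over T: (1 + 0.0549)^(30/360) = 1.0044637644.
KRW growth factor: (1 + 0.0305)^(30/360) = 1.0025068136.
Forward (USD per KRW) = 0.0008328 × 1.0044637644 / 1.0025068136 = 0.0008344256734.
Quoted the other way: 1/0.0008344256734 = 1198.4291 KRW per USD.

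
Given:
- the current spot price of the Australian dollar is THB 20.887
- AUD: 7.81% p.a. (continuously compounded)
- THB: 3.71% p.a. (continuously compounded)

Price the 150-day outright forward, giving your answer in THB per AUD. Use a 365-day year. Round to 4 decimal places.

20.5380

T = 150/365 years.
THB accumulates by e^(0.0371×150/365) = 1.0153634.
AUD accumulates by e^(0.0781×150/365) = 1.03261652.
So F = 20.887 × 1.0153634 / 1.03261652 = 20.538017 (THB/AUD).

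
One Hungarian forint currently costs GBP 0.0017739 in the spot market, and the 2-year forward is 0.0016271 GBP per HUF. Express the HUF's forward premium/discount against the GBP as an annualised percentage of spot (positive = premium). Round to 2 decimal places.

T = 2 years.
(F − S)/S = (0.0016271 − 0.0017739)/0.0017739 = -0.0827555.
Per annum: -0.0827555 / 2 = -0.041378 = -4.14%.

-4.14%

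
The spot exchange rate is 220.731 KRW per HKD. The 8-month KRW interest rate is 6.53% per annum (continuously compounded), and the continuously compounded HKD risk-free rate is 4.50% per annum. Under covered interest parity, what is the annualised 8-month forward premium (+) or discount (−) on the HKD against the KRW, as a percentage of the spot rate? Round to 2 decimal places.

T = 8/12 years.
No-arbitrage forward: 220.731 × 1.0444948 / 1.0304545 = 223.738536 KRW/HKD.
Annualised premium = (F − S)/S × (1/T) = (223.738536 − 220.731)/220.731 ÷ (8/12) = 2.04%.

+2.04%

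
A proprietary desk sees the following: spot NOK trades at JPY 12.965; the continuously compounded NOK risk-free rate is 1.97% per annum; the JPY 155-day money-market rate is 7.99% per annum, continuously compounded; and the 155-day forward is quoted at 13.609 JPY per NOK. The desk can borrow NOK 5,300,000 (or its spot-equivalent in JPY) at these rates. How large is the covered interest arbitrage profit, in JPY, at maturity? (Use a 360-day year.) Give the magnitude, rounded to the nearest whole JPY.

T = 155/360 years.
Keep in NOK, deliver into the forward: 5,300,000·1.0085180181·13.609 = JPY 72,742,085.05.
Swap to JPY now, deposit: 5,300,000·12.965·1.0349999608 = JPY 71,119,504.81.
The quoted forward overvalues NOK, so borrow JPY, buy NOK at spot, deposit the NOK at 1.97%, and sell the proceeds forward at 13.609.
Profit = 72,742,085.05 − 71,119,504.81 = JPY 1,622,580.

JPY 1,622,580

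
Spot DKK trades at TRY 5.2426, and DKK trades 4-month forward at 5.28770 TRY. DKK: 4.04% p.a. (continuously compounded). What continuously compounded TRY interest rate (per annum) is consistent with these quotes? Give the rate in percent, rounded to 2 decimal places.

6.61%

T = 4/12 years.
By CIP, F/S equals the TRY-to-DKK growth ratio: 5.2877/5.2426 = 1.0086026.
DKK growth factor: e^(0.0404×4/12) = 1.0135578.
So the TRY growth factor = 1.022277.
Take logs: ln 1.022277 / (4/12) = 0.066097, so 6.61%.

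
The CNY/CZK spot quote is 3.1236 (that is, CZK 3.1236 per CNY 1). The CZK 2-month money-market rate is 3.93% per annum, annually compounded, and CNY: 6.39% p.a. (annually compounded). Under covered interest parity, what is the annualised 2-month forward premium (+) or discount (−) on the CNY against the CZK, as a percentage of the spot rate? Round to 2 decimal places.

-2.33%

T = 2/12 years.
CIP forward (CZK per CNY) = 3.1236 × 1.0064453/1.010377 = 3.1114451.
(F − S)/S ÷ T = (3.1114451 − 3.1236)/3.1236/(2/12) = -0.023348 → -2.33%.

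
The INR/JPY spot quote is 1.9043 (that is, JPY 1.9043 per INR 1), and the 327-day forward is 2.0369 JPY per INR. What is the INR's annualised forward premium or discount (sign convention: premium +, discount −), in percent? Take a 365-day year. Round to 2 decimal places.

T = 327/365 years.
INR trades forward at +6.96319% vs spot over the period.
×(1/T) gives 7.77% p.a.

+7.77%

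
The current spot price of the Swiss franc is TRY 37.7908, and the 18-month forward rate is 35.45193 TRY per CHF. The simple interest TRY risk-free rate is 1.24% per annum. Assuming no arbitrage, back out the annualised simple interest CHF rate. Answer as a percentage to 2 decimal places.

T = 18/12 years.
CIP gives F = S · g_TRY/g_CHF, so g_TRY/g_CHF = 35.45193/37.7908 = 0.9381101.
TRY growth factor: 1 + 0.0124×18/12 = 1.018600.
That pins the CHF growth at 1.0858001.
(1.0858001 − 1)/T = 0.057200, i.e. 5.72%.

5.72%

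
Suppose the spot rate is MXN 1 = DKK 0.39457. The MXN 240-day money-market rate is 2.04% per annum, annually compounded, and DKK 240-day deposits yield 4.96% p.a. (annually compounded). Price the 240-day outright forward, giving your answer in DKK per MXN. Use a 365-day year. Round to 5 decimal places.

T = 240/365 years.
DKK accumulates by (1 + 0.0496)^(240/365) = 1.0323427.
MXN accumulates by (1 + 0.0204)^(240/365) = 1.0133673.
CIP: F = S · (grow DKK)/(grow MXN) = 0.39457 × 1.0323427/1.0133673 = 0.4019584 DKK per MXN.

0.40196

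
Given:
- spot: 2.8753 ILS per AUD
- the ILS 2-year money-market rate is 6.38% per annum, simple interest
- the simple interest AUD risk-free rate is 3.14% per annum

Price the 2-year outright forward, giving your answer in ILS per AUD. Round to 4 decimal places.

T = 2 years.
Growth of 1 ILS over T: 1 + 0.0638×2 = 1.127600.
AUD growth factor: 1 + 0.0314×2 = 1.062800.
Forward (ILS per AUD) = 2.8753 × 1.127600 / 1.062800 = 3.050610.

3.0506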